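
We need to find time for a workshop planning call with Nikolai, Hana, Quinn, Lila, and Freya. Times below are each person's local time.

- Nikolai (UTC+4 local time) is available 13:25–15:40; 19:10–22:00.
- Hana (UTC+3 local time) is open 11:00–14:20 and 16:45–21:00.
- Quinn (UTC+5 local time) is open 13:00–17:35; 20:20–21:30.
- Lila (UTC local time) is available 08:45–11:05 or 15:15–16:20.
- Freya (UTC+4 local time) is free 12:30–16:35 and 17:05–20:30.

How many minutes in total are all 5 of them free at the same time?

160

Nikolai in UTC: 09:25-11:40, 15:10-18:00 (subtract 4h to convert from UTC+4).
Hana in UTC: 08:00-11:20, 13:45-18:00 (subtract 3h to convert from UTC+3).
Quinn in UTC: 08:00-12:35, 15:20-16:30 (subtract 5h to convert from UTC+5).
Lila in UTC: 08:45-11:05, 15:15-16:20.
Freya in UTC: 08:30-12:35, 13:05-16:30 (subtract 4h to convert from UTC+4).
Nikolai ∩ Hana: 09:25-11:20, 15:10-18:00.
Nikolai ∩ Hana ∩ Quinn: 09:25-11:20, 15:20-16:30.
Nikolai ∩ Hana ∩ Quinn ∩ Lila: 09:25-11:05, 15:20-16:20.
Nikolai ∩ Hana ∩ Quinn ∩ Lila ∩ Freya: 09:25-11:05, 15:20-16:20.
Those are the intersection windows.
Summing the common windows: 100 + 60 = 160 minutes.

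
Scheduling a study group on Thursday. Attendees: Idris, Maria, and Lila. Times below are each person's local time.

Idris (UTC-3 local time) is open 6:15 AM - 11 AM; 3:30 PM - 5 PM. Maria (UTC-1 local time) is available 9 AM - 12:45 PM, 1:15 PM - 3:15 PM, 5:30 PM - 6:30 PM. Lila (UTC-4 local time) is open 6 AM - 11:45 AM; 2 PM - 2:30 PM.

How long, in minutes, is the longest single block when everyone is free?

Idris in UTC: 09:15-14:00, 18:30-20:00 (add 3h to convert from UTC-3).
Maria in UTC: 10:00-13:45, 14:15-16:15, 18:30-19:30 (add 1h to convert from UTC-1).
Lila in UTC: 10:00-15:45, 18:00-18:30 (add 4h to convert from UTC-4).
Idris ∩ Maria: 10:00-13:45, 18:30-19:30.
Idris ∩ Maria ∩ Lila: 10:00-13:45.
The longest is 10:00-13:45 at 225 minutes.

225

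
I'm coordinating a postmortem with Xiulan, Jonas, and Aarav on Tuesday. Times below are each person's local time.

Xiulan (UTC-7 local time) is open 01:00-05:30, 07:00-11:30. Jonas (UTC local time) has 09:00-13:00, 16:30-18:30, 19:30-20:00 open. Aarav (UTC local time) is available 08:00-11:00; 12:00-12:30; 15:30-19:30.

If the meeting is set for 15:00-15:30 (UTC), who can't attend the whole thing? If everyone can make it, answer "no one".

Aarav, Jonas

Xiulan in UTC: 08:00-12:30, 14:00-18:30 (add 7h to convert from UTC-7).
Jonas in UTC: 09:00-13:00, 16:30-18:30, 19:30-20:00.
Aarav in UTC: 08:00-11:00, 12:00-12:30, 15:30-19:30.
Xiulan: free for 15:00-15:30. Jonas: not fully free for 15:00-15:30. Aarav: not fully free for 15:00-15:30.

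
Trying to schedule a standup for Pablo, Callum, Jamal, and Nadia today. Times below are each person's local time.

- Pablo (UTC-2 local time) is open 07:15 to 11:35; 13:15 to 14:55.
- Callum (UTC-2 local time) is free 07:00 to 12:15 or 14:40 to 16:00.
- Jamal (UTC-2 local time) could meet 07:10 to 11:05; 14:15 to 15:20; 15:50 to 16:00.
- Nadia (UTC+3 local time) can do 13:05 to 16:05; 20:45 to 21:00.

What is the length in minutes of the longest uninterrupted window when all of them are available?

Pablo in UTC: 09:15-13:35, 15:15-16:55 (add 2h to convert from UTC-2).
Callum in UTC: 09:00-14:15, 16:40-18:00 (add 2h to convert from UTC-2).
Jamal in UTC: 09:10-13:05, 16:15-17:20, 17:50-18:00 (add 2h to convert from UTC-2).
Nadia in UTC: 10:05-13:05, 17:45-18:00 (subtract 3h to convert from UTC+3).
Pablo ∩ Callum: 09:15-13:35, 16:40-16:55.
Pablo ∩ Callum ∩ Jamal: 09:15-13:05, 16:40-16:55.
Pablo ∩ Callum ∩ Jamal ∩ Nadia: 10:05-13:05.
Those are the intersection windows.
The longest is 10:05-13:05 at 180 minutes.

180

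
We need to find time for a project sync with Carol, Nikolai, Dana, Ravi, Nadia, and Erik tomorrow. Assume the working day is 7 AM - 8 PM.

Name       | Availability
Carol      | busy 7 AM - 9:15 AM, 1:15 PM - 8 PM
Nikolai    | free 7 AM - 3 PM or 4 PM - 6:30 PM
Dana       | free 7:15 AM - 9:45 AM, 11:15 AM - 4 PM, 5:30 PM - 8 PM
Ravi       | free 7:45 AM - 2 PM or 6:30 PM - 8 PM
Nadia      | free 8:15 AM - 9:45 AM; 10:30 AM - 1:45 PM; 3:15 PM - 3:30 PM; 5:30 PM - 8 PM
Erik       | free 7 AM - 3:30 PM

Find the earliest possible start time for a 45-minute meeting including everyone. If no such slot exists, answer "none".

11:15

Carol free: 09:15-13:15 (invert busy blocks within the working day).
Nikolai free: 07:00-15:00, 16:00-18:30.
Dana free: 07:15-09:45, 11:15-16:00, 17:30-20:00.
Ravi free: 07:45-14:00, 18:30-20:00.
Nadia free: 08:15-09:45, 10:30-13:45, 15:15-15:30, 17:30-20:00.
Erik free: 07:00-15:30.
Carol ∩ Nikolai: 09:15-13:15.
Carol ∩ Nikolai ∩ Dana: 09:15-09:45, 11:15-13:15.
Carol ∩ Nikolai ∩ Dana ∩ Ravi: 09:15-09:45, 11:15-13:15.
Carol ∩ Nikolai ∩ Dana ∩ Ravi ∩ Nadia: 09:15-09:45, 11:15-13:15.
Carol ∩ Nikolai ∩ Dana ∩ Ravi ∩ Nadia ∩ Erik: 09:15-09:45, 11:15-13:15.
Those are the intersection windows.
The first common window of at least 45 minutes is 11:15-13:15, so the earliest start is 11:15.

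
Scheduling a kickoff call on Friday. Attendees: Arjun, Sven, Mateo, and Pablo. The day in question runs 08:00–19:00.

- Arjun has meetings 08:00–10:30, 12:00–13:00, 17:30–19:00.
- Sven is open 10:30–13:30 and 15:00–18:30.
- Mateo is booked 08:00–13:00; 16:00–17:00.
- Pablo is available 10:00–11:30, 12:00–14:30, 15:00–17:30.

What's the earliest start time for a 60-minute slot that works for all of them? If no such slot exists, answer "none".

15:00

Arjun free: 10:30-12:00, 13:00-17:30 (invert busy blocks within the working day).
Sven free: 10:30-13:30, 15:00-18:30.
Mateo free: 13:00-16:00, 17:00-19:00 (invert busy blocks within the working day).
Pablo free: 10:00-11:30, 12:00-14:30, 15:00-17:30.
Arjun ∩ Sven: 10:30-12:00, 13:00-13:30, 15:00-17:30.
Arjun ∩ Sven ∩ Mateo: 13:00-13:30, 15:00-16:00, 17:00-17:30.
Arjun ∩ Sven ∩ Mateo ∩ Pablo: 13:00-13:30, 15:00-16:00, 17:00-17:30.
Those are the intersection windows.
The first common window of at least 60 minutes is 15:00-16:00, so the earliest start is 15:00.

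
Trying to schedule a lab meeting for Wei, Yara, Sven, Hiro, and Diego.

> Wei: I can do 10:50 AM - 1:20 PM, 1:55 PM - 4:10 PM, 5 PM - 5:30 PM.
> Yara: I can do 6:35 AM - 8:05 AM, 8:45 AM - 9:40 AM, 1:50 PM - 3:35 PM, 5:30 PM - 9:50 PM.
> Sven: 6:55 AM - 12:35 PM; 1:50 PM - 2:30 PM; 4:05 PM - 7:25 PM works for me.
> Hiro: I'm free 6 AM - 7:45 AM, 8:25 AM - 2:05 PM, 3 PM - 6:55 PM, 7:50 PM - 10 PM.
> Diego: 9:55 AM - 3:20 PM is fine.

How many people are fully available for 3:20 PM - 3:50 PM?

Wei and Hiro can make the full 15:20-15:50 slot — that's 2.

2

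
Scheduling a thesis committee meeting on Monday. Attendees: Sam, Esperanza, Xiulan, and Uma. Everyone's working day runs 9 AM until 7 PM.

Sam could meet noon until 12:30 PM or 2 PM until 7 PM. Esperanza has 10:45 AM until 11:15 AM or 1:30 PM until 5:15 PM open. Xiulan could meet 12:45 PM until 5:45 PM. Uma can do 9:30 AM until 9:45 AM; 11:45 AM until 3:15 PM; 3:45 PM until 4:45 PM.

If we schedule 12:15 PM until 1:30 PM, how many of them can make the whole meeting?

1

Uma can make the full 12:15-13:30 slot — that's 1.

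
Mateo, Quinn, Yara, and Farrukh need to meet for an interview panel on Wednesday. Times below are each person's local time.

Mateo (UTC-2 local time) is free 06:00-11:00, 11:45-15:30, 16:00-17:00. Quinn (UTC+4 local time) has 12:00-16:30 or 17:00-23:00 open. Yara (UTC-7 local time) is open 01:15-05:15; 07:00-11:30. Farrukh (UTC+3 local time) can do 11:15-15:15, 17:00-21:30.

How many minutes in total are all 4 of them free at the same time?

Mateo in UTC: 08:00-13:00, 13:45-17:30, 18:00-19:00 (add 2h to convert from UTC-2).
Quinn in UTC: 08:00-12:30, 13:00-19:00 (subtract 4h to convert from UTC+4).
Yara in UTC: 08:15-12:15, 14:00-18:30 (add 7h to convert from UTC-7).
Farrukh in UTC: 08:15-12:15, 14:00-18:30 (subtract 3h to convert from UTC+3).
Mateo ∩ Quinn: 08:00-12:30, 13:45-17:30, 18:00-19:00.
Mateo ∩ Quinn ∩ Yara: 08:15-12:15, 14:00-17:30, 18:00-18:30.
Mateo ∩ Quinn ∩ Yara ∩ Farrukh: 08:15-12:15, 14:00-17:30, 18:00-18:30.
Summing the common windows: 240 + 210 + 30 = 480 minutes.

480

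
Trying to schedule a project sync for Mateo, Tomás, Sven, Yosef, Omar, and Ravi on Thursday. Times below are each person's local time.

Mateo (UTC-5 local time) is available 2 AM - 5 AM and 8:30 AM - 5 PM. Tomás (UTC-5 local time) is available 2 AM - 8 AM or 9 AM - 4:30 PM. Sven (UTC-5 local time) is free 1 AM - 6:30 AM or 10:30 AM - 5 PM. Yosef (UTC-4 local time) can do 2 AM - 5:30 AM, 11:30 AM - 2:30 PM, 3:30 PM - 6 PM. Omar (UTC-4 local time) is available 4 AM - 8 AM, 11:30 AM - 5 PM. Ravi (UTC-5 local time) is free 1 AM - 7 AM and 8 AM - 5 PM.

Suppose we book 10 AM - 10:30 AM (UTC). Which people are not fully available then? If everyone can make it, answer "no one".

Mateo in UTC: 07:00-10:00, 13:30-22:00 (add 5h to convert from UTC-5).
Tomás in UTC: 07:00-13:00, 14:00-21:30 (add 5h to convert from UTC-5).
Sven in UTC: 06:00-11:30, 15:30-22:00 (add 5h to convert from UTC-5).
Yosef in UTC: 06:00-09:30, 15:30-18:30, 19:30-22:00 (add 4h to convert from UTC-4).
Omar in UTC: 08:00-12:00, 15:30-21:00 (add 4h to convert from UTC-4).
Ravi in UTC: 06:00-12:00, 13:00-22:00 (add 5h to convert from UTC-5).
Mateo: not fully free for 10:00-10:30. Tomás: free for 10:00-10:30. Sven: free for 10:00-10:30. Yosef: not fully free for 10:00-10:30. Omar: free for 10:00-10:30. Ravi: free for 10:00-10:30.

Mateo, Yosef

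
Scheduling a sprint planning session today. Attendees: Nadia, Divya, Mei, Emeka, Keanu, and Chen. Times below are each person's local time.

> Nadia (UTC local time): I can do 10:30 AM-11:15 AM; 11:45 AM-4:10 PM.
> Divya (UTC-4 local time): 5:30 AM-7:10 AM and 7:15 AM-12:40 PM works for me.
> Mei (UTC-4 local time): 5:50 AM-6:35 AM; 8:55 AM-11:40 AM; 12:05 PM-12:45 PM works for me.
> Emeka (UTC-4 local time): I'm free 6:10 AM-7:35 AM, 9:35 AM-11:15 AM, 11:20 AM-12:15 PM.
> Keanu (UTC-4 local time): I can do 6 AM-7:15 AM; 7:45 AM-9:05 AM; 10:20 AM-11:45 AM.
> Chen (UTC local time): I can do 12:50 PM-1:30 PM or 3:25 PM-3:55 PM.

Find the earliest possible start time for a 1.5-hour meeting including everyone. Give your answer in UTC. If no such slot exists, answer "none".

Nadia in UTC: 10:30-11:15, 11:45-16:10.
Divya in UTC: 09:30-11:10, 11:15-16:40 (add 4h to convert from UTC-4).
Mei in UTC: 09:50-10:35, 12:55-15:40, 16:05-16:45 (add 4h to convert from UTC-4).
Emeka in UTC: 10:10-11:35, 13:35-15:15, 15:20-16:15 (add 4h to convert from UTC-4).
Keanu in UTC: 10:00-11:15, 11:45-13:05, 14:20-15:45 (add 4h to convert from UTC-4).
Chen in UTC: 12:50-13:30, 15:25-15:55.
Nadia ∩ Divya: 10:30-11:10, 11:45-16:10.
Nadia ∩ Divya ∩ Mei: 10:30-10:35, 12:55-15:40, 16:05-16:10.
Nadia ∩ Divya ∩ Mei ∩ Emeka: 10:30-10:35, 13:35-15:15, 15:20-15:40, 16:05-16:10.
Nadia ∩ Divya ∩ Mei ∩ Emeka ∩ Keanu: 10:30-10:35, 14:20-15:15, 15:20-15:40.
Nadia ∩ Divya ∩ Mei ∩ Emeka ∩ Keanu ∩ Chen: 15:25-15:40.
No common window is at least 90 minutes long.

none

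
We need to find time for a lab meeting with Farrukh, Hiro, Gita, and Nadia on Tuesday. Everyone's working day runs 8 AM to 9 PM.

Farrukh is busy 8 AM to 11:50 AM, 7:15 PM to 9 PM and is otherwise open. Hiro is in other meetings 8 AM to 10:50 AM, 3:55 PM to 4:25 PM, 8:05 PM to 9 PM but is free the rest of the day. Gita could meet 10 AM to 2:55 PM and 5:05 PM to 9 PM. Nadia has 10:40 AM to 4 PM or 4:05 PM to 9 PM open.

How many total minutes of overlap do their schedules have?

315

Farrukh free: 11:50-19:15 (invert busy blocks within the working day).
Hiro free: 10:50-15:55, 16:25-20:05 (invert busy blocks within the working day).
Gita free: 10:00-14:55, 17:05-21:00.
Nadia free: 10:40-16:00, 16:05-21:00.
Farrukh ∩ Hiro: 11:50-15:55, 16:25-19:15.
Farrukh ∩ Hiro ∩ Gita: 11:50-14:55, 17:05-19:15.
Farrukh ∩ Hiro ∩ Gita ∩ Nadia: 11:50-14:55, 17:05-19:15.
Summing the common windows: 185 + 130 = 315 minutes.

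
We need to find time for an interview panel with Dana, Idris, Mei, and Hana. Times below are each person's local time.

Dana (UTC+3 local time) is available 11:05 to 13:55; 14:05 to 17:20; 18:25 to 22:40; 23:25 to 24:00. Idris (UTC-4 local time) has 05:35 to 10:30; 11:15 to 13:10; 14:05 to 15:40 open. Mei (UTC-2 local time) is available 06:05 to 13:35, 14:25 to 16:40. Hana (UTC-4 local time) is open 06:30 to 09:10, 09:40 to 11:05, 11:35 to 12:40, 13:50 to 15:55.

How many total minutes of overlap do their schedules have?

240

Dana in UTC: 08:05-10:55, 11:05-14:20, 15:25-19:40, 20:25-21:00 (subtract 3h to convert from UTC+3).
Idris in UTC: 09:35-14:30, 15:15-17:10, 18:05-19:40 (add 4h to convert from UTC-4).
Mei in UTC: 08:05-15:35, 16:25-18:40 (add 2h to convert from UTC-2).
Hana in UTC: 10:30-13:10, 13:40-15:05, 15:35-16:40, 17:50-19:55 (add 4h to convert from UTC-4).
Dana ∩ Idris: 09:35-10:55, 11:05-14:20, 15:25-17:10, 18:05-19:40.
Dana ∩ Idris ∩ Mei: 09:35-10:55, 11:05-14:20, 15:25-15:35, 16:25-17:10, 18:05-18:40.
Dana ∩ Idris ∩ Mei ∩ Hana: 10:30-10:55, 11:05-13:10, 13:40-14:20, 16:25-16:40, 18:05-18:40.
So the common availability across everyone is 10:30-10:55, 11:05-13:10, 13:40-14:20, 16:25-16:40, 18:05-18:40.
Summing the common windows: 25 + 125 + 40 + 15 + 35 = 240 minutes.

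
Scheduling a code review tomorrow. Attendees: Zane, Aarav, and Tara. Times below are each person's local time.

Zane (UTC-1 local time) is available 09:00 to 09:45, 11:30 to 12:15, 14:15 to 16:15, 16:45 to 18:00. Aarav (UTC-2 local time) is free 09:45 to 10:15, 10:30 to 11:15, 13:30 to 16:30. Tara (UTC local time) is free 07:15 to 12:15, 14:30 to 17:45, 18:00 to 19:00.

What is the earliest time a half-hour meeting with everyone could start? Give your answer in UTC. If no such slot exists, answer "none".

15:30

Zane in UTC: 10:00-10:45, 12:30-13:15, 15:15-17:15, 17:45-19:00 (add 1h to convert from UTC-1).
Aarav in UTC: 11:45-12:15, 12:30-13:15, 15:30-18:30 (add 2h to convert from UTC-2).
Tara in UTC: 07:15-12:15, 14:30-17:45, 18:00-19:00.
Zane ∩ Aarav: 12:30-13:15, 15:30-17:15, 17:45-18:30.
Zane ∩ Aarav ∩ Tara: 15:30-17:15, 18:00-18:30.
The first common window of at least 30 minutes is 15:30-17:15, so the earliest start is 15:30.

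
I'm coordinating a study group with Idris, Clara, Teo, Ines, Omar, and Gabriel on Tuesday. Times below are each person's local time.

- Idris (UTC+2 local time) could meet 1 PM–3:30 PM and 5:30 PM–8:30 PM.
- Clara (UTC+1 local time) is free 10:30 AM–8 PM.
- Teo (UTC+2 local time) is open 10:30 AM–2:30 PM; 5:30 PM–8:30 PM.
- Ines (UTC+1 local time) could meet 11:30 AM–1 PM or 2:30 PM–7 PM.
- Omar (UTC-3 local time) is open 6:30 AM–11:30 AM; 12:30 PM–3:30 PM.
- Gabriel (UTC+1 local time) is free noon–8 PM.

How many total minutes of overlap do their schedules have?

210

Idris in UTC: 11:00-13:30, 15:30-18:30 (subtract 2h to convert from UTC+2).
Clara in UTC: 09:30-19:00 (subtract 1h to convert from UTC+1).
Teo in UTC: 08:30-12:30, 15:30-18:30 (subtract 2h to convert from UTC+2).
Ines in UTC: 10:30-12:00, 13:30-18:00 (subtract 1h to convert from UTC+1).
Omar in UTC: 09:30-14:30, 15:30-18:30 (add 3h to convert from UTC-3).
Gabriel in UTC: 11:00-19:00 (subtract 1h to convert from UTC+1).
Idris ∩ Clara: 11:00-13:30, 15:30-18:30.
Idris ∩ Clara ∩ Teo: 11:00-12:30, 15:30-18:30.
Idris ∩ Clara ∩ Teo ∩ Ines: 11:00-12:00, 15:30-18:00.
Idris ∩ Clara ∩ Teo ∩ Ines ∩ Omar: 11:00-12:00, 15:30-18:00.
Idris ∩ Clara ∩ Teo ∩ Ines ∩ Omar ∩ Gabriel: 11:00-12:00, 15:30-18:00.
Summing the common windows: 60 + 150 = 210 minutes.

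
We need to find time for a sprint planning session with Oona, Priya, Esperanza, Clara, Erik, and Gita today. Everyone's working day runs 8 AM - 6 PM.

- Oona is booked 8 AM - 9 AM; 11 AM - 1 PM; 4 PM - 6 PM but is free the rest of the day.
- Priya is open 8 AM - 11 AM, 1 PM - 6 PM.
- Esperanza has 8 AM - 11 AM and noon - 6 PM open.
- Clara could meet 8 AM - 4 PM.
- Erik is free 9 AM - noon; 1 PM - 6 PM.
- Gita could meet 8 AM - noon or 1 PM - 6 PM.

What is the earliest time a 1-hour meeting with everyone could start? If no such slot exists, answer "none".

09:00

Oona free: 09:00-11:00, 13:00-16:00 (invert busy blocks within the working day).
Priya free: 08:00-11:00, 13:00-18:00.
Esperanza free: 08:00-11:00, 12:00-18:00.
Clara free: 08:00-16:00.
Erik free: 09:00-12:00, 13:00-18:00.
Gita free: 08:00-12:00, 13:00-18:00.
Oona ∩ Priya: 09:00-11:00, 13:00-16:00.
Oona ∩ Priya ∩ Esperanza: 09:00-11:00, 13:00-16:00.
Oona ∩ Priya ∩ Esperanza ∩ Clara: 09:00-11:00, 13:00-16:00.
Oona ∩ Priya ∩ Esperanza ∩ Clara ∩ Erik: 09:00-11:00, 13:00-16:00.
Oona ∩ Priya ∩ Esperanza ∩ Clara ∩ Erik ∩ Gita: 09:00-11:00, 13:00-16:00.
Those are the intersection windows.
The first common window of at least 60 minutes is 09:00-11:00, so the earliest start is 09:00.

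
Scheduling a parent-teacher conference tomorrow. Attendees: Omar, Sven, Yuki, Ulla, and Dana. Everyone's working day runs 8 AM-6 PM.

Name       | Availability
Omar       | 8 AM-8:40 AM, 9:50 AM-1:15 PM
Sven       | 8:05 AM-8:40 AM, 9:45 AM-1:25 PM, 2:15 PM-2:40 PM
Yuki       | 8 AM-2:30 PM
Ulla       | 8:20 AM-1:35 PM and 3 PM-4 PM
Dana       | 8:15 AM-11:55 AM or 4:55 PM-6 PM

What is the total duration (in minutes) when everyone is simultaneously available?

Omar ∩ Sven: 08:05-08:40, 09:50-13:15.
Omar ∩ Sven ∩ Yuki: 08:05-08:40, 09:50-13:15.
Omar ∩ Sven ∩ Yuki ∩ Ulla: 08:20-08:40, 09:50-13:15.
Omar ∩ Sven ∩ Yuki ∩ Ulla ∩ Dana: 08:20-08:40, 09:50-11:55.
Summing the common windows: 20 + 125 = 145 minutes.

145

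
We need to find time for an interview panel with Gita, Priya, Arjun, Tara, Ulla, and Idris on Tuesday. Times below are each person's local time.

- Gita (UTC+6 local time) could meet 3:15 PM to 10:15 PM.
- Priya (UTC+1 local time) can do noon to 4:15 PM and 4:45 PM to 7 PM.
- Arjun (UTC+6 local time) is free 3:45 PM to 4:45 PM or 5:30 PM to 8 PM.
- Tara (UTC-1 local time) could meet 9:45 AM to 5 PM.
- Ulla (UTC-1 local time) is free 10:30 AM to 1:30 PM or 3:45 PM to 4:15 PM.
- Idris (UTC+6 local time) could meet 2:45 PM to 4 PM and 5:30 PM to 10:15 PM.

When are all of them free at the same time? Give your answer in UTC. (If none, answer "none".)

Gita in UTC: 09:15-16:15 (subtract 6h to convert from UTC+6).
Priya in UTC: 11:00-15:15, 15:45-18:00 (subtract 1h to convert from UTC+1).
Arjun in UTC: 09:45-10:45, 11:30-14:00 (subtract 6h to convert from UTC+6).
Tara in UTC: 10:45-18:00 (add 1h to convert from UTC-1).
Ulla in UTC: 11:30-14:30, 16:45-17:15 (add 1h to convert from UTC-1).
Idris in UTC: 08:45-10:00, 11:30-16:15 (subtract 6h to convert from UTC+6).
Gita ∩ Priya: 11:00-15:15, 15:45-16:15.
Gita ∩ Priya ∩ Arjun: 11:30-14:00.
Gita ∩ Priya ∩ Arjun ∩ Tara: 11:30-14:00.
Gita ∩ Priya ∩ Arjun ∩ Tara ∩ Ulla: 11:30-14:00.
Gita ∩ Priya ∩ Arjun ∩ Tara ∩ Ulla ∩ Idris: 11:30-14:00.

11:30-14:00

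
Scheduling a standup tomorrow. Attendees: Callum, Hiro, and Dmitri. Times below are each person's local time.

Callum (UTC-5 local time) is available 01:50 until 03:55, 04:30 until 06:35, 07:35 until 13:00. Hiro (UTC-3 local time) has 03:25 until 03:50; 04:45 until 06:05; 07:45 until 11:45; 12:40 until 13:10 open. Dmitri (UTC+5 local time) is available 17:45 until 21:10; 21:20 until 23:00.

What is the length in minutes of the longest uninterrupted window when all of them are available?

120

Callum in UTC: 06:50-08:55, 09:30-11:35, 12:35-18:00 (add 5h to convert from UTC-5).
Hiro in UTC: 06:25-06:50, 07:45-09:05, 10:45-14:45, 15:40-16:10 (add 3h to convert from UTC-3).
Dmitri in UTC: 12:45-16:10, 16:20-18:00 (subtract 5h to convert from UTC+5).
Callum ∩ Hiro: 07:45-08:55, 10:45-11:35, 12:35-14:45, 15:40-16:10.
Callum ∩ Hiro ∩ Dmitri: 12:45-14:45, 15:40-16:10.
The longest is 12:45-14:45 at 120 minutes.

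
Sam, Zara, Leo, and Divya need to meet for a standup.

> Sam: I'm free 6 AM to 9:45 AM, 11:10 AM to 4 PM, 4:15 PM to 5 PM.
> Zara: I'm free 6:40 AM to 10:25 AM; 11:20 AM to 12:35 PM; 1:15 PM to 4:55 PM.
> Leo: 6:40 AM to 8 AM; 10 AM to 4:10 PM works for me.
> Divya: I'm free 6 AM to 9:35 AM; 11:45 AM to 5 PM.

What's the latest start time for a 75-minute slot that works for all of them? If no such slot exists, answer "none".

Sam ∩ Zara: 06:40-09:45, 11:20-12:35, 13:15-16:00, 16:15-16:55.
Sam ∩ Zara ∩ Leo: 06:40-08:00, 11:20-12:35, 13:15-16:00.
Sam ∩ Zara ∩ Leo ∩ Divya: 06:40-08:00, 11:45-12:35, 13:15-16:00.
The last common window of at least 75 minutes is 13:15-16:00; a 75-minute meeting can start as late as 14:45 and still end by 16:00.

14:45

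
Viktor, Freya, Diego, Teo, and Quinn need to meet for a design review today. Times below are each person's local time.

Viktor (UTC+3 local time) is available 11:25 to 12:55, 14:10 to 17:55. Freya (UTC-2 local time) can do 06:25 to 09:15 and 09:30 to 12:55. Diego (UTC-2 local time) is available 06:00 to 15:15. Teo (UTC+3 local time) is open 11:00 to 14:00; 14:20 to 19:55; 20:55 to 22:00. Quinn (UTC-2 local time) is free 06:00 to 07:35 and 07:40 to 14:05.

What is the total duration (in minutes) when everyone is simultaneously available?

290

Viktor in UTC: 08:25-09:55, 11:10-14:55 (subtract 3h to convert from UTC+3).
Freya in UTC: 08:25-11:15, 11:30-14:55 (add 2h to convert from UTC-2).
Diego in UTC: 08:00-17:15 (add 2h to convert from UTC-2).
Teo in UTC: 08:00-11:00, 11:20-16:55, 17:55-19:00 (subtract 3h to convert from UTC+3).
Quinn in UTC: 08:00-09:35, 09:40-16:05 (add 2h to convert from UTC-2).
Viktor ∩ Freya: 08:25-09:55, 11:10-11:15, 11:30-14:55.
Viktor ∩ Freya ∩ Diego: 08:25-09:55, 11:10-11:15, 11:30-14:55.
Viktor ∩ Freya ∩ Diego ∩ Teo: 08:25-09:55, 11:30-14:55.
Viktor ∩ Freya ∩ Diego ∩ Teo ∩ Quinn: 08:25-09:35, 09:40-09:55, 11:30-14:55.
Summing the common windows: 70 + 15 + 205 = 290 minutes.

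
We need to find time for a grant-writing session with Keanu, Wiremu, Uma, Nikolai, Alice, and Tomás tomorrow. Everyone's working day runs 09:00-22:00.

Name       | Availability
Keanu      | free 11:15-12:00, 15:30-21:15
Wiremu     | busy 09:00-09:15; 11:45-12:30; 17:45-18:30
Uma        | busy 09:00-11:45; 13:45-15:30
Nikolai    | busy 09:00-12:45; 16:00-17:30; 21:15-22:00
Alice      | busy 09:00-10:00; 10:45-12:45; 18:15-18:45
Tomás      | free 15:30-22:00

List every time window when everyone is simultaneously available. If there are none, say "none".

15:30-16:00, 17:30-17:45, 18:45-21:15

Keanu free: 11:15-12:00, 15:30-21:15.
Wiremu free: 09:15-11:45, 12:30-17:45, 18:30-22:00 (invert busy blocks within the working day).
Uma free: 11:45-13:45, 15:30-22:00 (invert busy blocks within the working day).
Nikolai free: 12:45-16:00, 17:30-21:15 (invert busy blocks within the working day).
Alice free: 10:00-10:45, 12:45-18:15, 18:45-22:00 (invert busy blocks within the working day).
Tomás free: 15:30-22:00.
Keanu ∩ Wiremu: 11:15-11:45, 15:30-17:45, 18:30-21:15.
Keanu ∩ Wiremu ∩ Uma: 15:30-17:45, 18:30-21:15.
Keanu ∩ Wiremu ∩ Uma ∩ Nikolai: 15:30-16:00, 17:30-17:45, 18:30-21:15.
Keanu ∩ Wiremu ∩ Uma ∩ Nikolai ∩ Alice: 15:30-16:00, 17:30-17:45, 18:45-21:15.
Keanu ∩ Wiremu ∩ Uma ∩ Nikolai ∩ Alice ∩ Tomás: 15:30-16:00, 17:30-17:45, 18:45-21:15.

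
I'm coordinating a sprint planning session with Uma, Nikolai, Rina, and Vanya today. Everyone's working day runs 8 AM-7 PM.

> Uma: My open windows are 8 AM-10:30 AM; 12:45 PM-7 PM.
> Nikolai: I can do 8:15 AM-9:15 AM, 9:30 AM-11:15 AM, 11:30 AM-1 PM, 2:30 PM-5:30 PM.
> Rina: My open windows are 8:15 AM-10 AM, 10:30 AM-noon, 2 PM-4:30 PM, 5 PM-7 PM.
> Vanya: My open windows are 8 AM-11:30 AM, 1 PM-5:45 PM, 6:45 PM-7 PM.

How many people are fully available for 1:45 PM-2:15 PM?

2

Uma and Vanya can make the full 13:45-14:15 slot — that's 2.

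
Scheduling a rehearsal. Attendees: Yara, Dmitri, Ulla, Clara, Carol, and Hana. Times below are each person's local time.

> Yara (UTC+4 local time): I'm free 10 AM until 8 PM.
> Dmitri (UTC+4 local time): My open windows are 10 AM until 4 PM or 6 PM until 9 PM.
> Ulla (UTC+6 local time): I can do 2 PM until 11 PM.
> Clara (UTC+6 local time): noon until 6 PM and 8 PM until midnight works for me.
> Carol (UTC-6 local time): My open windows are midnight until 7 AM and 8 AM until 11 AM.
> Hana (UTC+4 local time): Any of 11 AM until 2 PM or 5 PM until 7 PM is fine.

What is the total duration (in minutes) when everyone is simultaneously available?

180

Yara in UTC: 06:00-16:00 (subtract 4h to convert from UTC+4).
Dmitri in UTC: 06:00-12:00, 14:00-17:00 (subtract 4h to convert from UTC+4).
Ulla in UTC: 08:00-17:00 (subtract 6h to convert from UTC+6).
Clara in UTC: 06:00-12:00, 14:00-18:00 (subtract 6h to convert from UTC+6).
Carol in UTC: 06:00-13:00, 14:00-17:00 (add 6h to convert from UTC-6).
Hana in UTC: 07:00-10:00, 13:00-15:00 (subtract 4h to convert from UTC+4).
Yara ∩ Dmitri: 06:00-12:00, 14:00-16:00.
Yara ∩ Dmitri ∩ Ulla: 08:00-12:00, 14:00-16:00.
Yara ∩ Dmitri ∩ Ulla ∩ Clara: 08:00-12:00, 14:00-16:00.
Yara ∩ Dmitri ∩ Ulla ∩ Clara ∩ Carol: 08:00-12:00, 14:00-16:00.
Yara ∩ Dmitri ∩ Ulla ∩ Clara ∩ Carol ∩ Hana: 08:00-10:00, 14:00-15:00.
Those are the intersection windows.
Summing the common windows: 120 + 60 = 180 minutes.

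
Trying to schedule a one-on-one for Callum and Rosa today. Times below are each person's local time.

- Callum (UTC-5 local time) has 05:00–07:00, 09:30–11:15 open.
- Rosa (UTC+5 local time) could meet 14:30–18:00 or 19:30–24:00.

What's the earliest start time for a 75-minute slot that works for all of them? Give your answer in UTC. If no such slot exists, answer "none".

10:00

Callum in UTC: 10:00-12:00, 14:30-16:15 (add 5h to convert from UTC-5).
Rosa in UTC: 09:30-13:00, 14:30-19:00 (subtract 5h to convert from UTC+5).
Callum ∩ Rosa: 10:00-12:00, 14:30-16:15.
The first common window of at least 75 minutes is 10:00-12:00, so the earliest start is 10:00.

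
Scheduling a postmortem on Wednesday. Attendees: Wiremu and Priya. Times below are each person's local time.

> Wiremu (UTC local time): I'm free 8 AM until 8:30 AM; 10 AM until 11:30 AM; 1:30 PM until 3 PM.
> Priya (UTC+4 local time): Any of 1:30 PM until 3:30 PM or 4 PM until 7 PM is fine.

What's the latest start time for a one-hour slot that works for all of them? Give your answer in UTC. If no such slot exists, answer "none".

Wiremu in UTC: 08:00-08:30, 10:00-11:30, 13:30-15:00.
Priya in UTC: 09:30-11:30, 12:00-15:00 (subtract 4h to convert from UTC+4).
Wiremu ∩ Priya: 10:00-11:30, 13:30-15:00.
The last common window of at least 60 minutes is 13:30-15:00; a 60-minute meeting can start as late as 14:00 and still end by 15:00.

14:00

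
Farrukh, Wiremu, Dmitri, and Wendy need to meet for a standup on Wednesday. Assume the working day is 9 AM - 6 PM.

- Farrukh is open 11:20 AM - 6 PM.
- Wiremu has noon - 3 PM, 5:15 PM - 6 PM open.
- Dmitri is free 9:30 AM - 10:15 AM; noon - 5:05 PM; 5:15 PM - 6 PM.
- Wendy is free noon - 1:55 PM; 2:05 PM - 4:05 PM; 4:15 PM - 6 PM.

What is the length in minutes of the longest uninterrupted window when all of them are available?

115

Farrukh ∩ Wiremu: 12:00-15:00, 17:15-18:00.
Farrukh ∩ Wiremu ∩ Dmitri: 12:00-15:00, 17:15-18:00.
Farrukh ∩ Wiremu ∩ Dmitri ∩ Wendy: 12:00-13:55, 14:05-15:00, 17:15-18:00.
The longest is 12:00-13:55 at 115 minutes.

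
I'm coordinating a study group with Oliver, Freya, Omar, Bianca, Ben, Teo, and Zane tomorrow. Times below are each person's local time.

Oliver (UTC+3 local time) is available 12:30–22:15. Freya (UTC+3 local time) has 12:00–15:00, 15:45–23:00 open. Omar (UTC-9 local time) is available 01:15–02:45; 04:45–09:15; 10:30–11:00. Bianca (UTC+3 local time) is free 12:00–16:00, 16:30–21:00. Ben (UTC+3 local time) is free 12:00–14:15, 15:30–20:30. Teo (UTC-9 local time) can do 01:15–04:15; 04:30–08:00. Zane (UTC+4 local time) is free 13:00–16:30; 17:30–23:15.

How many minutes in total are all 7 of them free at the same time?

255

Oliver in UTC: 09:30-19:15 (subtract 3h to convert from UTC+3).
Freya in UTC: 09:00-12:00, 12:45-20:00 (subtract 3h to convert from UTC+3).
Omar in UTC: 10:15-11:45, 13:45-18:15, 19:30-20:00 (add 9h to convert from UTC-9).
Bianca in UTC: 09:00-13:00, 13:30-18:00 (subtract 3h to convert from UTC+3).
Ben in UTC: 09:00-11:15, 12:30-17:30 (subtract 3h to convert from UTC+3).
Teo in UTC: 10:15-13:15, 13:30-17:00 (add 9h to convert from UTC-9).
Zane in UTC: 09:00-12:30, 13:30-19:15 (subtract 4h to convert from UTC+4).
Oliver ∩ Freya: 09:30-12:00, 12:45-19:15.
Oliver ∩ Freya ∩ Omar: 10:15-11:45, 13:45-18:15.
Oliver ∩ Freya ∩ Omar ∩ Bianca: 10:15-11:45, 13:45-18:00.
Oliver ∩ Freya ∩ Omar ∩ Bianca ∩ Ben: 10:15-11:15, 13:45-17:30.
Oliver ∩ Freya ∩ Omar ∩ Bianca ∩ Ben ∩ Teo: 10:15-11:15, 13:45-17:00.
Oliver ∩ Freya ∩ Omar ∩ Bianca ∩ Ben ∩ Teo ∩ Zane: 10:15-11:15, 13:45-17:00.
Summing the common windows: 60 + 195 = 255 minutes.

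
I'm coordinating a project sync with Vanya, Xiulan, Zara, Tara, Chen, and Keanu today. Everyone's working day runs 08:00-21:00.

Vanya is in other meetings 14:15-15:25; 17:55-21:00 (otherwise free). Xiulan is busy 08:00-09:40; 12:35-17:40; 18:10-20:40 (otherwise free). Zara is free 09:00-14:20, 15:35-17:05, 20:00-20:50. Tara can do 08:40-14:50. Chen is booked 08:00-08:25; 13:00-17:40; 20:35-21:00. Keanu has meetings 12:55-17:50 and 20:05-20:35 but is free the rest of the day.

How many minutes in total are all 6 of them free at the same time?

Vanya free: 08:00-14:15, 15:25-17:55 (invert busy blocks within the working day).
Xiulan free: 09:40-12:35, 17:40-18:10, 20:40-21:00 (invert busy blocks within the working day).
Zara free: 09:00-14:20, 15:35-17:05, 20:00-20:50.
Tara free: 08:40-14:50.
Chen free: 08:25-13:00, 17:40-20:35 (invert busy blocks within the working day).
Keanu free: 08:00-12:55, 17:50-20:05, 20:35-21:00 (invert busy blocks within the working day).
Vanya ∩ Xiulan: 09:40-12:35, 17:40-17:55.
Vanya ∩ Xiulan ∩ Zara: 09:40-12:35.
Vanya ∩ Xiulan ∩ Zara ∩ Tara: 09:40-12:35.
Vanya ∩ Xiulan ∩ Zara ∩ Tara ∩ Chen: 09:40-12:35.
Vanya ∩ Xiulan ∩ Zara ∩ Tara ∩ Chen ∩ Keanu: 09:40-12:35.
So the common availability across everyone is 09:40-12:35.
That's a single block of 175 minutes.

175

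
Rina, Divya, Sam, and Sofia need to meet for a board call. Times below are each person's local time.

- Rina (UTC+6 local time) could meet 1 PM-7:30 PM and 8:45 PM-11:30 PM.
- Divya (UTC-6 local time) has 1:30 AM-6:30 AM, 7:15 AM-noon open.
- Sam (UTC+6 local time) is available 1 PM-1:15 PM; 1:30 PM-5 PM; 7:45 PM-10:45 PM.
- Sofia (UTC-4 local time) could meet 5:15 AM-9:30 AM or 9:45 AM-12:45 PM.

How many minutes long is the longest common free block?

Rina in UTC: 07:00-13:30, 14:45-17:30 (subtract 6h to convert from UTC+6).
Divya in UTC: 07:30-12:30, 13:15-18:00 (add 6h to convert from UTC-6).
Sam in UTC: 07:00-07:15, 07:30-11:00, 13:45-16:45 (subtract 6h to convert from UTC+6).
Sofia in UTC: 09:15-13:30, 13:45-16:45 (add 4h to convert from UTC-4).
Rina ∩ Divya: 07:30-12:30, 13:15-13:30, 14:45-17:30.
Rina ∩ Divya ∩ Sam: 07:30-11:00, 14:45-16:45.
Rina ∩ Divya ∩ Sam ∩ Sofia: 09:15-11:00, 14:45-16:45.
So the common availability across everyone is 09:15-11:00, 14:45-16:45.
The longest is 14:45-16:45 at 120 minutes.

120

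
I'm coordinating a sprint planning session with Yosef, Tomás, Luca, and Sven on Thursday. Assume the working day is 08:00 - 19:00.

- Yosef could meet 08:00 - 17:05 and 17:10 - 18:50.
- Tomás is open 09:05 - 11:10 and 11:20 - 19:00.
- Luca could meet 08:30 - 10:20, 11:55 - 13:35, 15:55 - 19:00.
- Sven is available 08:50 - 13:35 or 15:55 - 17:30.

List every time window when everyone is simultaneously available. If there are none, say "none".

09:05-10:20, 11:55-13:35, 15:55-17:05, 17:10-17:30

Yosef ∩ Tomás: 09:05-11:10, 11:20-17:05, 17:10-18:50.
Yosef ∩ Tomás ∩ Luca: 09:05-10:20, 11:55-13:35, 15:55-17:05, 17:10-18:50.
Yosef ∩ Tomás ∩ Luca ∩ Sven: 09:05-10:20, 11:55-13:35, 15:55-17:05, 17:10-17:30.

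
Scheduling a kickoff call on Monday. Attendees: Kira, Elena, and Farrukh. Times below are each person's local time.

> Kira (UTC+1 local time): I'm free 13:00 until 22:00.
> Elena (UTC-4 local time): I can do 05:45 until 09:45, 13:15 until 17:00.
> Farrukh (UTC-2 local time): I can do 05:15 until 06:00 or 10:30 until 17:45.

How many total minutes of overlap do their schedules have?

Kira in UTC: 12:00-21:00 (subtract 1h to convert from UTC+1).
Elena in UTC: 09:45-13:45, 17:15-21:00 (add 4h to convert from UTC-4).
Farrukh in UTC: 07:15-08:00, 12:30-19:45 (add 2h to convert from UTC-2).
Kira ∩ Elena: 12:00-13:45, 17:15-21:00.
Kira ∩ Elena ∩ Farrukh: 12:30-13:45, 17:15-19:45.
Those are the intersection windows.
Summing the common windows: 75 + 150 = 225 minutes.

225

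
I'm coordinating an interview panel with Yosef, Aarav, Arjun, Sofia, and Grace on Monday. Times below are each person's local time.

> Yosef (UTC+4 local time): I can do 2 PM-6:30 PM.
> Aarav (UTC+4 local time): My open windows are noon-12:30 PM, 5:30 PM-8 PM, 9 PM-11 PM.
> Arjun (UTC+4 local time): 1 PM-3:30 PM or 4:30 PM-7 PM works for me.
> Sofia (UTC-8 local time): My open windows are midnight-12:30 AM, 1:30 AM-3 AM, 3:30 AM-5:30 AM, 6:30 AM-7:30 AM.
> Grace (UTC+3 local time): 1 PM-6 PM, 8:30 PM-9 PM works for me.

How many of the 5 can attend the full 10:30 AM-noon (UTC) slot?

Yosef in UTC: 10:00-14:30 (subtract 4h to convert from UTC+4).
Aarav in UTC: 08:00-08:30, 13:30-16:00, 17:00-19:00 (subtract 4h to convert from UTC+4).
Arjun in UTC: 09:00-11:30, 12:30-15:00 (subtract 4h to convert from UTC+4).
Sofia in UTC: 08:00-08:30, 09:30-11:00, 11:30-13:30, 14:30-15:30 (add 8h to convert from UTC-8).
Grace in UTC: 10:00-15:00, 17:30-18:00 (subtract 3h to convert from UTC+3).
Yosef and Grace can make the full 10:30-12:00 slot — that's 2.

2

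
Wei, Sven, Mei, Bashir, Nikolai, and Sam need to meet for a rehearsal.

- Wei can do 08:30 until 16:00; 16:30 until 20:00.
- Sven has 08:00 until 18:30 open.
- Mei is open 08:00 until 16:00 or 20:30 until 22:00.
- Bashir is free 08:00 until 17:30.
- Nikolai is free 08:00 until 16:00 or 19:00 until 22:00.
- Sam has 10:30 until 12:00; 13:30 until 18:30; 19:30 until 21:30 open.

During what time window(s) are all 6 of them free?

10:30-12:00, 13:30-16:00

Wei ∩ Sven: 08:30-16:00, 16:30-18:30.
Wei ∩ Sven ∩ Mei: 08:30-16:00.
Wei ∩ Sven ∩ Mei ∩ Bashir: 08:30-16:00.
Wei ∩ Sven ∩ Mei ∩ Bashir ∩ Nikolai: 08:30-16:00.
Wei ∩ Sven ∩ Mei ∩ Bashir ∩ Nikolai ∩ Sam: 10:30-12:00, 13:30-16:00.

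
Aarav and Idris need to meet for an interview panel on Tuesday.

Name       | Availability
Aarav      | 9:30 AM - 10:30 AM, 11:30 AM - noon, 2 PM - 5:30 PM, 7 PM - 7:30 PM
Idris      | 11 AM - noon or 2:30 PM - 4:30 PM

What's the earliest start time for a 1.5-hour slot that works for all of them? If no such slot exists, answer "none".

14:30

Aarav ∩ Idris: 11:30-12:00, 14:30-16:30.
Those are the intersection windows.
The first common window of at least 90 minutes is 14:30-16:30, so the earliest start is 14:30.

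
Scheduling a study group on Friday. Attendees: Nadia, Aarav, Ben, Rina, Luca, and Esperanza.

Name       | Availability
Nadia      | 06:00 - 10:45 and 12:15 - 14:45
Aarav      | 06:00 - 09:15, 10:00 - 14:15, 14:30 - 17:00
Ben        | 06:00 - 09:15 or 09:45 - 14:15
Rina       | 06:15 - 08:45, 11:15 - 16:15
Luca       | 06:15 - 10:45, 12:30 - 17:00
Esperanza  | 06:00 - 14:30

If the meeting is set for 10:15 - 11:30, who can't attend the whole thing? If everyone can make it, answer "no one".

Nadia: not fully free for 10:15-11:30. Aarav: free for 10:15-11:30. Ben: free for 10:15-11:30. Rina: not fully free for 10:15-11:30. Luca: not fully free for 10:15-11:30. Esperanza: free for 10:15-11:30.

Luca, Nadia, Rina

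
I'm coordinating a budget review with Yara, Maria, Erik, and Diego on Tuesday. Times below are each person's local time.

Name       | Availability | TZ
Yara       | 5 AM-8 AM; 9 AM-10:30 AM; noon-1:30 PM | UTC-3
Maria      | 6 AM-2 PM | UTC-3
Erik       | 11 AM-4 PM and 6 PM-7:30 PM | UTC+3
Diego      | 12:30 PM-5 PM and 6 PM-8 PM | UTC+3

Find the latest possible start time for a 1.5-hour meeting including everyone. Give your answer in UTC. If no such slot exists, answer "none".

Yara in UTC: 08:00-11:00, 12:00-13:30, 15:00-16:30 (add 3h to convert from UTC-3).
Maria in UTC: 09:00-17:00 (add 3h to convert from UTC-3).
Erik in UTC: 08:00-13:00, 15:00-16:30 (subtract 3h to convert from UTC+3).
Diego in UTC: 09:30-14:00, 15:00-17:00 (subtract 3h to convert from UTC+3).
Yara ∩ Maria: 09:00-11:00, 12:00-13:30, 15:00-16:30.
Yara ∩ Maria ∩ Erik: 09:00-11:00, 12:00-13:00, 15:00-16:30.
Yara ∩ Maria ∩ Erik ∩ Diego: 09:30-11:00, 12:00-13:00, 15:00-16:30.
The last common window of at least 90 minutes is 15:00-16:30; a 90-minute meeting can start as late as 15:00 and still end by 16:30.

15:00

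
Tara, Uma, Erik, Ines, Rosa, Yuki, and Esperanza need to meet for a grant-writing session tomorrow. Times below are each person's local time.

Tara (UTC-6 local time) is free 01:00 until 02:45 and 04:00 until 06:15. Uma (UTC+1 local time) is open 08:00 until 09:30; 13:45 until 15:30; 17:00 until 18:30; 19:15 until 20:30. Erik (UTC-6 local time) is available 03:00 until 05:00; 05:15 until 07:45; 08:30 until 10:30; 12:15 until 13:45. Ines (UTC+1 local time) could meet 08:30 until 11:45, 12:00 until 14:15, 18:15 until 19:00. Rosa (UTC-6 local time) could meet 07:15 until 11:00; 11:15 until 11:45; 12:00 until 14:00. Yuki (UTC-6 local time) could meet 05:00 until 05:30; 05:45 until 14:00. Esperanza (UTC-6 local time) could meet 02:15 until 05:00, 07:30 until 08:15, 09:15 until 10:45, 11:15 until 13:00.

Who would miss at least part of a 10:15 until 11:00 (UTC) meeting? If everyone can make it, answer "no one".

Ines, Rosa, Uma, Yuki

Tara in UTC: 07:00-08:45, 10:00-12:15 (add 6h to convert from UTC-6).
Uma in UTC: 07:00-08:30, 12:45-14:30, 16:00-17:30, 18:15-19:30 (subtract 1h to convert from UTC+1).
Erik in UTC: 09:00-11:00, 11:15-13:45, 14:30-16:30, 18:15-19:45 (add 6h to convert from UTC-6).
Ines in UTC: 07:30-10:45, 11:00-13:15, 17:15-18:00 (subtract 1h to convert from UTC+1).
Rosa in UTC: 13:15-17:00, 17:15-17:45, 18:00-20:00 (add 6h to convert from UTC-6).
Yuki in UTC: 11:00-11:30, 11:45-20:00 (add 6h to convert from UTC-6).
Esperanza in UTC: 08:15-11:00, 13:30-14:15, 15:15-16:45, 17:15-19:00 (add 6h to convert from UTC-6).
Tara: free for 10:15-11:00. Uma: not fully free for 10:15-11:00. Erik: free for 10:15-11:00. Ines: not fully free for 10:15-11:00. Rosa: not fully free for 10:15-11:00. Yuki: not fully free for 10:15-11:00. Esperanza: free for 10:15-11:00.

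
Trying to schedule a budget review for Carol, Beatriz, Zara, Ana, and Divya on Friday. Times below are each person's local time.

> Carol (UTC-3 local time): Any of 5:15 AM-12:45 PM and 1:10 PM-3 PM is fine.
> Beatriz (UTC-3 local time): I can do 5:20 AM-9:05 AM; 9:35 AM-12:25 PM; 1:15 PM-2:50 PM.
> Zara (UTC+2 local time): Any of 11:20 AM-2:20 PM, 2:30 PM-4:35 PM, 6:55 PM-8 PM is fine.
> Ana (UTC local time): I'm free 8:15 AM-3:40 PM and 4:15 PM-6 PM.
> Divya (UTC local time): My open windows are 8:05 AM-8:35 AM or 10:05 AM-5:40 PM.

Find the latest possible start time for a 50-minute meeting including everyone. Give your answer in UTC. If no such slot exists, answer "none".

13:45

Carol in UTC: 08:15-15:45, 16:10-18:00 (add 3h to convert from UTC-3).
Beatriz in UTC: 08:20-12:05, 12:35-15:25, 16:15-17:50 (add 3h to convert from UTC-3).
Zara in UTC: 09:20-12:20, 12:30-14:35, 16:55-18:00 (subtract 2h to convert from UTC+2).
Ana in UTC: 08:15-15:40, 16:15-18:00.
Divya in UTC: 08:05-08:35, 10:05-17:40.
Carol ∩ Beatriz: 08:20-12:05, 12:35-15:25, 16:15-17:50.
Carol ∩ Beatriz ∩ Zara: 09:20-12:05, 12:35-14:35, 16:55-17:50.
Carol ∩ Beatriz ∩ Zara ∩ Ana: 09:20-12:05, 12:35-14:35, 16:55-17:50.
Carol ∩ Beatriz ∩ Zara ∩ Ana ∩ Divya: 10:05-12:05, 12:35-14:35, 16:55-17:40.
So the common availability across everyone is 10:05-12:05, 12:35-14:35, 16:55-17:40.
The last common window of at least 50 minutes is 12:35-14:35; a 50-minute meeting can start as late as 13:45 and still end by 14:35.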